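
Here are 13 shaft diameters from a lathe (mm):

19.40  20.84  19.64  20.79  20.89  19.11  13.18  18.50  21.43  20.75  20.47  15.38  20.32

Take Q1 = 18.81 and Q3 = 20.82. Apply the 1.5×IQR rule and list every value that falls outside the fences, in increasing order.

IQR = Q3 − Q1 = 20.82 − 18.81 = 2.01.
Lower fence = Q1 − 1.5·IQR = 18.81 − 3.015 = 15.795.
Upper fence = Q3 + 1.5·IQR = 20.82 + 3.015 = 23.835.
13.18 < 15.795 → outlier.
15.38 < 15.795 → outlier.
All remaining values lie within [15.795, 23.835].

13.18, 15.38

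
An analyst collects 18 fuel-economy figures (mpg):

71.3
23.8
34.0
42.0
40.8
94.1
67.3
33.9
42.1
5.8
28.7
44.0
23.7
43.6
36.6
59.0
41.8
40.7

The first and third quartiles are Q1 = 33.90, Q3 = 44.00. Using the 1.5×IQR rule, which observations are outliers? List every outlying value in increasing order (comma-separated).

IQR = Q3 − Q1 = 44.00 − 33.90 = 10.10.
Lower fence = Q1 − 1.5·IQR = 33.90 − 15.15 = 18.75.
Upper fence = Q3 + 1.5·IQR = 44.00 + 15.15 = 59.15.
5.8 < 18.75 → outlier.
67.3 > 59.15 → outlier.
71.3 > 59.15 → outlier.
94.1 > 59.15 → outlier.
All remaining values lie within [18.75, 59.15].

5.8, 67.3, 71.3, 94.1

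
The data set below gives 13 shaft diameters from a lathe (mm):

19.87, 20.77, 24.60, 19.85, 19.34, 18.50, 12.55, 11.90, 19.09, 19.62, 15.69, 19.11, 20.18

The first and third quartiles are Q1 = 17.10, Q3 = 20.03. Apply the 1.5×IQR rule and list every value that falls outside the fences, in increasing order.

11.90, 12.55, 24.60

IQR = Q3 − Q1 = 20.03 − 17.10 = 2.93.
Lower fence = Q1 − 1.5·IQR = 17.10 − 4.395 = 12.705.
Upper fence = Q3 + 1.5·IQR = 20.03 + 4.395 = 24.425.
11.90 < 12.705 → outlier.
12.55 < 12.705 → outlier.
24.60 > 24.425 → outlier.
All remaining values lie within [12.705, 24.425].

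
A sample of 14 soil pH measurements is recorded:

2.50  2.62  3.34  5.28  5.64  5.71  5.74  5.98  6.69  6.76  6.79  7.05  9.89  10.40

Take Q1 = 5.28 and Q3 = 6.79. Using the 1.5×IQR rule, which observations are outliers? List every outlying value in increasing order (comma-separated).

2.50, 2.62, 9.89, 10.40

IQR = Q3 − Q1 = 6.79 − 5.28 = 1.51.
Lower fence = Q1 − 1.5·IQR = 5.28 − 2.265 = 3.015.
Upper fence = Q3 + 1.5·IQR = 6.79 + 2.265 = 9.055.
2.50 < 3.015 → outlier.
2.62 < 3.015 → outlier.
9.89 > 9.055 → outlier.
10.40 > 9.055 → outlier.
All remaining values lie within [3.015, 9.055].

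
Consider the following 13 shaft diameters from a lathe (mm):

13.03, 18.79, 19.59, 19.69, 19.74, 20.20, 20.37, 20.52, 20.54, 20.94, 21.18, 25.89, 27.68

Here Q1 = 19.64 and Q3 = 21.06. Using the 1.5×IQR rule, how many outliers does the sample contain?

3

IQR = 1.42; fences at 19.64 − 2.13 = 17.51 and 21.06 + 2.13 = 23.19.
Outside the cutoffs: 13.03, 25.89, 27.68.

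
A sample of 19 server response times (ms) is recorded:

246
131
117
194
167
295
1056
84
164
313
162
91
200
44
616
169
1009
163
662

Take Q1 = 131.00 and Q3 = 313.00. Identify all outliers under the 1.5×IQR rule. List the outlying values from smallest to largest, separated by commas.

IQR = Q3 − Q1 = 313.00 − 131.00 = 182.00.
Lower fence = Q1 − 1.5·IQR = 131.00 − 273.00 = -142.00.
Upper fence = Q3 + 1.5·IQR = 313.00 + 273.00 = 586.00.
616 > 586.00 → outlier.
662 > 586.00 → outlier.
1009 > 586.00 → outlier.
1056 > 586.00 → outlier.
All remaining values lie within [-142.00, 586.00].

616, 662, 1009, 1056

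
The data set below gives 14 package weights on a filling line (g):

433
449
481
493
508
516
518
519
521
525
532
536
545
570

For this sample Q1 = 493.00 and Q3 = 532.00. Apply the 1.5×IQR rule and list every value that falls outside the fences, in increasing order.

433

IQR = Q3 − Q1 = 532.00 − 493.00 = 39.00.
Lower fence = Q1 − 1.5·IQR = 493.00 − 58.50 = 434.50.
Upper fence = Q3 + 1.5·IQR = 532.00 + 58.50 = 590.50.
433 < 434.50 → outlier.
All remaining values lie within [434.50, 590.50].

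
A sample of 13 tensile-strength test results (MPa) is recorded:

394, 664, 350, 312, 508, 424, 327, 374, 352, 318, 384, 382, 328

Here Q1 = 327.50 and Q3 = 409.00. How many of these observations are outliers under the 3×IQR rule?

IQR = 81.50; fences at 327.50 − 244.50 = 83.00 and 409.00 + 244.50 = 653.50.
Outside the cutoffs: 664.

1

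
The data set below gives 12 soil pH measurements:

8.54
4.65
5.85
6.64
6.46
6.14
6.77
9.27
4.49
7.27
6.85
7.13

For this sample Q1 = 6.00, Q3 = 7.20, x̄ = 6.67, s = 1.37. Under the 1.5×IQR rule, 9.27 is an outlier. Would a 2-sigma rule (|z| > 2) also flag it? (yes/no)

z = (9.27 − 6.67) / 1.37 = 1.90.
|z| = 1.90 ≤ 2.

no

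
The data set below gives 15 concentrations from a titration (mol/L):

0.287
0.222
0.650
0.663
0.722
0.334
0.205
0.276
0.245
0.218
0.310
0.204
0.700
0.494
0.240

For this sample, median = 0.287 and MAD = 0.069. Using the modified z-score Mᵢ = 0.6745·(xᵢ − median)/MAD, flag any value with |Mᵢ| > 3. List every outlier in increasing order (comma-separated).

|Mᵢ| > 3 ⇔ |xᵢ − 0.287| > 3·0.069/0.6745 = 0.307.
So outliers lie outside [-0.020, 0.594].
0.650: M = 3.55 → outlier.
0.663: M = 3.68 → outlier.
0.700: M = 4.04 → outlier.
0.722: M = 4.25 → outlier.

0.650, 0.663, 0.700, 0.722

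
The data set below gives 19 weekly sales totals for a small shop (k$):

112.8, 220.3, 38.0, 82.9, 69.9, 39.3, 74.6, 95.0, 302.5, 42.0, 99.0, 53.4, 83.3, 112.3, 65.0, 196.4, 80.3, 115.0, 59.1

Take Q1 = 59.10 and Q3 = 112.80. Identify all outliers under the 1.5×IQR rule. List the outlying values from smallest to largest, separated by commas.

IQR = Q3 − Q1 = 112.80 − 59.10 = 53.70.
Lower fence = Q1 − 1.5·IQR = 59.10 − 80.55 = -21.45.
Upper fence = Q3 + 1.5·IQR = 112.80 + 80.55 = 193.35.
196.4 > 193.35 → outlier.
220.3 > 193.35 → outlier.
302.5 > 193.35 → outlier.
All remaining values lie within [-21.45, 193.35].

196.4, 220.3, 302.5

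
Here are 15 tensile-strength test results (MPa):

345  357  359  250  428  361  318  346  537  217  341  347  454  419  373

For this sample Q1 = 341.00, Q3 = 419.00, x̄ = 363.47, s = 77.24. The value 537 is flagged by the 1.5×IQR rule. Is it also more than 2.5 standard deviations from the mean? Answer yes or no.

no

z = (537 − 363.47) / 77.24 = 2.25.
|z| = 2.25 ≤ 2.5.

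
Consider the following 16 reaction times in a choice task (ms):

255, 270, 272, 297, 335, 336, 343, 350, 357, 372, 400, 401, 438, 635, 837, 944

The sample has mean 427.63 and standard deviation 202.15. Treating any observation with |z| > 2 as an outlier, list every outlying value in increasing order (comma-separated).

Cutoffs at x̄ ± 2s: 427.63 ± 2·202.15 = [23.33, 831.93].
837: z = 2.03, |z| > 2 → outlier.
944: z = 2.55, |z| > 2 → outlier.
Every other value lies within [23.33, 831.93].

837, 944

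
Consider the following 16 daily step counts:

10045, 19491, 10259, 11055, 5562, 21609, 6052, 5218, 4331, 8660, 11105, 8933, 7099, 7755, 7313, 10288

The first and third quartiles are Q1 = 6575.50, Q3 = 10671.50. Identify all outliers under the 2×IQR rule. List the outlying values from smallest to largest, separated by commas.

IQR = Q3 − Q1 = 10671.50 − 6575.50 = 4096.00.
Lower fence = Q1 − 2·IQR = 6575.50 − 8192.00 = -1616.50.
Upper fence = Q3 + 2·IQR = 10671.50 + 8192.00 = 18863.50.
19491 > 18863.50 → outlier.
21609 > 18863.50 → outlier.
All remaining values lie within [-1616.50, 18863.50].

19491, 21609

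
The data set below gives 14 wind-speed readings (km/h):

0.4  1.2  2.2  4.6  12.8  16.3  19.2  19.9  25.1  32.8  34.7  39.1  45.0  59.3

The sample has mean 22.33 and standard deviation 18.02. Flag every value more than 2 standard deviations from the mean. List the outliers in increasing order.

59.3

Cutoffs at x̄ ± 2s: 22.33 ± 2·18.02 = [-13.71, 58.37].
59.3: z = 2.05, |z| > 2 → outlier.
Every other value lies within [-13.71, 58.37].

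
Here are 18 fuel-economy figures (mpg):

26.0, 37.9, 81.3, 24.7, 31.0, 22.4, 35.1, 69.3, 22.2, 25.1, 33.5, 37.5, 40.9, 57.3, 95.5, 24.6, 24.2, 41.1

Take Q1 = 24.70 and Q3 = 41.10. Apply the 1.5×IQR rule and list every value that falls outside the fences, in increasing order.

69.3, 81.3, 95.5

IQR = Q3 − Q1 = 41.10 − 24.70 = 16.40.
Lower fence = Q1 − 1.5·IQR = 24.70 − 24.60 = 0.10.
Upper fence = Q3 + 1.5·IQR = 41.10 + 24.60 = 65.70.
69.3 > 65.70 → outlier.
81.3 > 65.70 → outlier.
95.5 > 65.70 → outlier.
All remaining values lie within [0.10, 65.70].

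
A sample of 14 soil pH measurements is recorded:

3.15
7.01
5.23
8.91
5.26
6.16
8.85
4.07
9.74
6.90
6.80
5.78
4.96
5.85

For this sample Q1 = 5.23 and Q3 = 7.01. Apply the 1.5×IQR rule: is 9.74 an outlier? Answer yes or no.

IQR = Q3 − Q1 = 7.01 − 5.23 = 1.78.
Lower fence = Q1 − 1.5·IQR = 5.23 − 2.67 = 2.56.
Upper fence = Q3 + 1.5·IQR = 7.01 + 2.67 = 9.68.
9.74 lies above the upper fence.

yes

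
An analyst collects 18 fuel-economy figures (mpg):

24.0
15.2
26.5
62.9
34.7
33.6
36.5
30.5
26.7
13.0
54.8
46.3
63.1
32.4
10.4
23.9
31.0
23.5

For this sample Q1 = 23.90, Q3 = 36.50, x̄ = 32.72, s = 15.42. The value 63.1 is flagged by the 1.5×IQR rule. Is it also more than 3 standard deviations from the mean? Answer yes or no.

no

z = (63.1 − 32.72) / 15.42 = 1.97.
|z| = 1.97 ≤ 3.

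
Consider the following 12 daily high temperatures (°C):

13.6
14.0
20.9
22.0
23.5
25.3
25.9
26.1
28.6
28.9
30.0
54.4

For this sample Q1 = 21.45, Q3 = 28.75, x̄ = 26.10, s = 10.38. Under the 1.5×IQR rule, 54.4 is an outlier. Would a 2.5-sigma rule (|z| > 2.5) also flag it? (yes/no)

yes

z = (54.4 − 26.10) / 10.38 = 2.73.
|z| = 2.73 > 2.5.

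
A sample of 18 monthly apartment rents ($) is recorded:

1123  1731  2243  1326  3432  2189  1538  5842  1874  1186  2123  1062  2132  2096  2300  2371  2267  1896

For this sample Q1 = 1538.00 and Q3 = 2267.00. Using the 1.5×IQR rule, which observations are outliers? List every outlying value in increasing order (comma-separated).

IQR = Q3 − Q1 = 2267.00 − 1538.00 = 729.00.
Lower fence = Q1 − 1.5·IQR = 1538.00 − 1093.50 = 444.50.
Upper fence = Q3 + 1.5·IQR = 2267.00 + 1093.50 = 3360.50.
3432 > 3360.50 → outlier.
5842 > 3360.50 → outlier.
All remaining values lie within [444.50, 3360.50].

3432, 5842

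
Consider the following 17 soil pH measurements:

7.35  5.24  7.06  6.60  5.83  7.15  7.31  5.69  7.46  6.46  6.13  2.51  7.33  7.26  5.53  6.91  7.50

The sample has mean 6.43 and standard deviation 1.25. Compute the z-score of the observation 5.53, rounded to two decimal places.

z = (5.53 − 6.43) / 1.25 = -0.72.

-0.72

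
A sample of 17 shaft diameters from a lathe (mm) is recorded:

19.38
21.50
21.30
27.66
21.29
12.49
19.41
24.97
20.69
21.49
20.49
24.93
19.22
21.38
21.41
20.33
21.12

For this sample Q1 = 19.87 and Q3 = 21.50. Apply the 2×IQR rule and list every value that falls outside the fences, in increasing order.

12.49, 24.93, 24.97, 27.66

IQR = Q3 − Q1 = 21.50 − 19.87 = 1.63.
Lower fence = Q1 − 2·IQR = 19.87 − 3.26 = 16.61.
Upper fence = Q3 + 2·IQR = 21.50 + 3.26 = 24.76.
12.49 < 16.61 → outlier.
24.93 > 24.76 → outlier.
24.97 > 24.76 → outlier.
27.66 > 24.76 → outlier.
All remaining values lie within [16.61, 24.76].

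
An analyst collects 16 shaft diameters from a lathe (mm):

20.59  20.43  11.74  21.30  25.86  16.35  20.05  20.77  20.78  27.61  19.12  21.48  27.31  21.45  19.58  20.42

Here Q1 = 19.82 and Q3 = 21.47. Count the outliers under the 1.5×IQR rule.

IQR = 1.65; fences at 19.82 − 2.475 = 17.345 and 21.47 + 2.475 = 23.945.
Outside the cutoffs: 11.74, 16.35, 25.86, 27.31, 27.61.

5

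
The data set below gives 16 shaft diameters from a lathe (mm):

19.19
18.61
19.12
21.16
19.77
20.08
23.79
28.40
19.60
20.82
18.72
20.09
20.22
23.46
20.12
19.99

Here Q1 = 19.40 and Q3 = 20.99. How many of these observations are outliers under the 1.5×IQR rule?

3

IQR = 1.59; fences at 19.40 − 2.385 = 17.015 and 20.99 + 2.385 = 23.375.
Outside the cutoffs: 23.46, 23.79, 28.40.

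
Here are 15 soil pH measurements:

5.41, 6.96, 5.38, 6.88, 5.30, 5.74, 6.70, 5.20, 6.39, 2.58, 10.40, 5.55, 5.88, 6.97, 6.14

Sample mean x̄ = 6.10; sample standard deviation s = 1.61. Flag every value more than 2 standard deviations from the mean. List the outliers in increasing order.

Cutoffs at x̄ ± 2s: 6.10 ± 2·1.61 = [2.88, 9.32].
2.58: z = -2.19, |z| > 2 → outlier.
10.40: z = 2.67, |z| > 2 → outlier.
Every other value lies within [2.88, 9.32].

2.58, 10.40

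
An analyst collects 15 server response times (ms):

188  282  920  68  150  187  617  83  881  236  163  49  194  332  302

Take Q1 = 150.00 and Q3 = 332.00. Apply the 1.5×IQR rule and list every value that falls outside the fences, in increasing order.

IQR = Q3 − Q1 = 332.00 − 150.00 = 182.00.
Lower fence = Q1 − 1.5·IQR = 150.00 − 273.00 = -123.00.
Upper fence = Q3 + 1.5·IQR = 332.00 + 273.00 = 605.00.
617 > 605.00 → outlier.
881 > 605.00 → outlier.
920 > 605.00 → outlier.
All remaining values lie within [-123.00, 605.00].

617, 881, 920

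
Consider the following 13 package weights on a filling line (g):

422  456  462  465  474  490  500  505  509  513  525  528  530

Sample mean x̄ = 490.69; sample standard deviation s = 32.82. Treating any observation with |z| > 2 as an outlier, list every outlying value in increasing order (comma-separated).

Cutoffs at x̄ ± 2s: 490.69 ± 2·32.82 = [425.05, 556.33].
422: z = -2.09, |z| > 2 → outlier.
Every other value lies within [425.05, 556.33].

422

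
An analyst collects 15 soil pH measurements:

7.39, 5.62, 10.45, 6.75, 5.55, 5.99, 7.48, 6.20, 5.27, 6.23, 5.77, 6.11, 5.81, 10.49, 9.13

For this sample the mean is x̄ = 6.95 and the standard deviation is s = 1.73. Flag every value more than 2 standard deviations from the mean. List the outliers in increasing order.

10.45, 10.49

Cutoffs at x̄ ± 2s: 6.95 ± 2·1.73 = [3.49, 10.41].
10.45: z = 2.02, |z| > 2 → outlier.
10.49: z = 2.05, |z| > 2 → outlier.
Every other value lies within [3.49, 10.41].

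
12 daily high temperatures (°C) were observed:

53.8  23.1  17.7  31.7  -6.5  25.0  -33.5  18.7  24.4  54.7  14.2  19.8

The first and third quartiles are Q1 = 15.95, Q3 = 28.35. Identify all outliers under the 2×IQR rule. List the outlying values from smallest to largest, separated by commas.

-33.5, 53.8, 54.7

IQR = Q3 − Q1 = 28.35 − 15.95 = 12.40.
Lower fence = Q1 − 2·IQR = 15.95 − 24.80 = -8.85.
Upper fence = Q3 + 2·IQR = 28.35 + 24.80 = 53.15.
-33.5 < -8.85 → outlier.
53.8 > 53.15 → outlier.
54.7 > 53.15 → outlier.
All remaining values lie within [-8.85, 53.15].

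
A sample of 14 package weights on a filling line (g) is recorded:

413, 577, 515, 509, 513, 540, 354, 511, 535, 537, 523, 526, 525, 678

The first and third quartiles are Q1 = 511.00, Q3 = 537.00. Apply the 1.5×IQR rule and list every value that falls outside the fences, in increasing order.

354, 413, 577, 678

IQR = Q3 − Q1 = 537.00 − 511.00 = 26.00.
Lower fence = Q1 − 1.5·IQR = 511.00 − 39.00 = 472.00.
Upper fence = Q3 + 1.5·IQR = 537.00 + 39.00 = 576.00.
354 < 472.00 → outlier.
413 < 472.00 → outlier.
577 > 576.00 → outlier.
678 > 576.00 → outlier.
All remaining values lie within [472.00, 576.00].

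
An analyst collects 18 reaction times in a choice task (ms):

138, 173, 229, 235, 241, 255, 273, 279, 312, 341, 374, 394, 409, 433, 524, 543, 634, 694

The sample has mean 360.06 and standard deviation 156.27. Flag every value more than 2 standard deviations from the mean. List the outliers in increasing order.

Cutoffs at x̄ ± 2s: 360.06 ± 2·156.27 = [47.52, 672.60].
694: z = 2.14, |z| > 2 → outlier.
Every other value lies within [47.52, 672.60].

694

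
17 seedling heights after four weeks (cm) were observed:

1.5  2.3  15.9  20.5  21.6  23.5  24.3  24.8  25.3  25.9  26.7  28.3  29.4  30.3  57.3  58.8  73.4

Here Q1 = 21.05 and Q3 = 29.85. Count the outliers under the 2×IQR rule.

IQR = 8.80; fences at 21.05 − 17.60 = 3.45 and 29.85 + 17.60 = 47.45.
Outside the cutoffs: 1.5, 2.3, 57.3, 58.8, 73.4.

5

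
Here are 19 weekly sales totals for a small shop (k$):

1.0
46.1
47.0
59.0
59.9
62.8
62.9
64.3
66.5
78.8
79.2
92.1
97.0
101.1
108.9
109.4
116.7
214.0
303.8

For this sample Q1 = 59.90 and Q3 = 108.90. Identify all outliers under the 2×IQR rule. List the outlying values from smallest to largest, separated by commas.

IQR = Q3 − Q1 = 108.90 − 59.90 = 49.00.
Lower fence = Q1 − 2·IQR = 59.90 − 98.00 = -38.10.
Upper fence = Q3 + 2·IQR = 108.90 + 98.00 = 206.90.
214.0 > 206.90 → outlier.
303.8 > 206.90 → outlier.
All remaining values lie within [-38.10, 206.90].

214.0, 303.8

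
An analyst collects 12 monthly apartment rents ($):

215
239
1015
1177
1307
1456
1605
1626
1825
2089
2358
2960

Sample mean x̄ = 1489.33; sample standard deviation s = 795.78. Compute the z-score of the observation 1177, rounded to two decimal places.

-0.39

z = (1177 − 1489.33) / 795.78 = -0.39.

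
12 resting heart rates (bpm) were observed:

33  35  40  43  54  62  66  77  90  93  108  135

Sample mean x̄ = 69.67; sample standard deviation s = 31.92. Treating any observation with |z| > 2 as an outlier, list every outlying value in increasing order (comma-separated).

135

Cutoffs at x̄ ± 2s: 69.67 ± 2·31.92 = [5.83, 133.51].
135: z = 2.05, |z| > 2 → outlier.
Every other value lies within [5.83, 133.51].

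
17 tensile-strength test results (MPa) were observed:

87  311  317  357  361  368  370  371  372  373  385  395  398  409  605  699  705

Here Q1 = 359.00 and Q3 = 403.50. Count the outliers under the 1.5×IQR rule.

IQR = 44.50; fences at 359.00 − 66.75 = 292.25 and 403.50 + 66.75 = 470.25.
Outside the cutoffs: 87, 605, 699, 705.

4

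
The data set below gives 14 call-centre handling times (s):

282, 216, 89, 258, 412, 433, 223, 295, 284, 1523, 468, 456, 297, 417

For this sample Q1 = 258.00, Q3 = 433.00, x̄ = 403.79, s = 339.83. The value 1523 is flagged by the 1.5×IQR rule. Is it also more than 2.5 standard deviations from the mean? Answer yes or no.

yes

z = (1523 − 403.79) / 339.83 = 3.29.
|z| = 3.29 > 2.5.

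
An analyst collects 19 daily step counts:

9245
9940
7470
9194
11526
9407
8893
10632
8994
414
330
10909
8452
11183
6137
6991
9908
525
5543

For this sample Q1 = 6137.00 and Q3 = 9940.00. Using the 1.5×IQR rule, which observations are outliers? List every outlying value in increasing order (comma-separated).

330, 414

IQR = Q3 − Q1 = 9940.00 − 6137.00 = 3803.00.
Lower fence = Q1 − 1.5·IQR = 6137.00 − 5704.50 = 432.50.
Upper fence = Q3 + 1.5·IQR = 9940.00 + 5704.50 = 15644.50.
330 < 432.50 → outlier.
414 < 432.50 → outlier.
All remaining values lie within [432.50, 15644.50].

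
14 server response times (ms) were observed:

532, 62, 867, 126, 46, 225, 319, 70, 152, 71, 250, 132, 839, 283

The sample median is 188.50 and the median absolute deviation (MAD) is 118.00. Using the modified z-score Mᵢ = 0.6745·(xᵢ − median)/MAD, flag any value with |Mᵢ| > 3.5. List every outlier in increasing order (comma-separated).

|Mᵢ| > 3.5 ⇔ |xᵢ − 188.50| > 3.5·118.00/0.6745 = 612.31.
So outliers lie outside [-423.81, 800.81].
839: M = 3.72 → outlier.
867: M = 3.88 → outlier.

839, 867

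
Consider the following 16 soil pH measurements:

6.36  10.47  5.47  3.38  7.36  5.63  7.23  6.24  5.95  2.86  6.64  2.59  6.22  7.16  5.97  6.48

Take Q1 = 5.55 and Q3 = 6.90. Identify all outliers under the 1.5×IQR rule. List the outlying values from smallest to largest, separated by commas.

IQR = Q3 − Q1 = 6.90 − 5.55 = 1.35.
Lower fence = Q1 − 1.5·IQR = 5.55 − 2.025 = 3.525.
Upper fence = Q3 + 1.5·IQR = 6.90 + 2.025 = 8.925.
2.59 < 3.525 → outlier.
2.86 < 3.525 → outlier.
3.38 < 3.525 → outlier.
10.47 > 8.925 → outlier.
All remaining values lie within [3.525, 8.925].

2.59, 2.86, 3.38, 10.47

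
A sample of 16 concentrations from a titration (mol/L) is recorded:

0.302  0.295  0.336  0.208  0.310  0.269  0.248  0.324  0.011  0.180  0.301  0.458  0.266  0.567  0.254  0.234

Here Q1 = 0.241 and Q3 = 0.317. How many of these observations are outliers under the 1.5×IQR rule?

3

IQR = 0.076; fences at 0.241 − 0.114 = 0.127 and 0.317 + 0.114 = 0.431.
Outside the cutoffs: 0.011, 0.458, 0.567.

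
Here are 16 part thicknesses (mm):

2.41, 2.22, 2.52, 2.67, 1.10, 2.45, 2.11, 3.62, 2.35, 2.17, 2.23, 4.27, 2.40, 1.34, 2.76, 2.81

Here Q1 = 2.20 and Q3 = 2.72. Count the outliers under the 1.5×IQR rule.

IQR = 0.52; fences at 2.20 − 0.78 = 1.42 and 2.72 + 0.78 = 3.50.
Outside the cutoffs: 1.10, 1.34, 3.62, 4.27.

4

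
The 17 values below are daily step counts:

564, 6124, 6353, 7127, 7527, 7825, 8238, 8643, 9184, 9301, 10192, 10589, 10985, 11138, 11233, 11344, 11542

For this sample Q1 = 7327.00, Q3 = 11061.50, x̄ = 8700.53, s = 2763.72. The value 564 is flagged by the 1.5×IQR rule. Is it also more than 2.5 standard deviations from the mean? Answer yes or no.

z = (564 − 8700.53) / 2763.72 = -2.94.
|z| = 2.94 > 2.5.

yes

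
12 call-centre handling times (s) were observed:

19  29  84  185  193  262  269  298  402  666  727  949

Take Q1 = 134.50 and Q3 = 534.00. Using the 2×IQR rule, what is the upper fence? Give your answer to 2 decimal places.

IQR = Q3 − Q1 = 534.00 − 134.50 = 399.50.
Lower fence = Q1 − 2·IQR = 134.50 − 799.00 = -664.50.
Upper fence = Q3 + 2·IQR = 534.00 + 799.00 = 1333.00.

1333.00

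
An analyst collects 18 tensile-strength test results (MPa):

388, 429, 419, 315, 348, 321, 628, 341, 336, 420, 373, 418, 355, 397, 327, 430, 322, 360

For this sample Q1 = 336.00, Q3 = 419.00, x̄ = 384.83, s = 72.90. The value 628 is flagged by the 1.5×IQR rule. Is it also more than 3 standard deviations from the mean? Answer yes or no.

yes

z = (628 − 384.83) / 72.90 = 3.34.
|z| = 3.34 > 3.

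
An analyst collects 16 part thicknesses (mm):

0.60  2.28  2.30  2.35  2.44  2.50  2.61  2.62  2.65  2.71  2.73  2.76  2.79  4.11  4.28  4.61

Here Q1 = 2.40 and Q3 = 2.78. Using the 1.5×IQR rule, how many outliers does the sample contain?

IQR = 0.38; fences at 2.40 − 0.57 = 1.83 and 2.78 + 0.57 = 3.35.
Outside the cutoffs: 0.60, 4.11, 4.28, 4.61.

4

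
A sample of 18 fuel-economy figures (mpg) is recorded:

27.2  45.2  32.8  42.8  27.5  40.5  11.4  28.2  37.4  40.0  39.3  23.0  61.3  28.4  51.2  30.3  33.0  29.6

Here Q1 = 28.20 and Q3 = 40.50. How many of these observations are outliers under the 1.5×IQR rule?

1

IQR = 12.30; fences at 28.20 − 18.45 = 9.75 and 40.50 + 18.45 = 58.95.
Outside the cutoffs: 61.3.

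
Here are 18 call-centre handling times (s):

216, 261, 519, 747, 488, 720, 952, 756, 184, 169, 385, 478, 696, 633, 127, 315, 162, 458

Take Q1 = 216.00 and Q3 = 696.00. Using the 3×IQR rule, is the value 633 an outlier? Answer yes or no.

IQR = Q3 − Q1 = 696.00 − 216.00 = 480.00.
Lower fence = Q1 − 3·IQR = 216.00 − 1440.00 = -1224.00.
Upper fence = Q3 + 3·IQR = 696.00 + 1440.00 = 2136.00.
633 lies within [-1224.00, 2136.00].

no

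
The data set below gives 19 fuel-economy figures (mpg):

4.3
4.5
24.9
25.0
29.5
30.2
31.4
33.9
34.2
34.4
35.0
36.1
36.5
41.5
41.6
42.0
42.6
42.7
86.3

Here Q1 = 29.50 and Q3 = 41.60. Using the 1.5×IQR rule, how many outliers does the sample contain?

IQR = 12.10; fences at 29.50 − 18.15 = 11.35 and 41.60 + 18.15 = 59.75.
Outside the cutoffs: 4.3, 4.5, 86.3.

3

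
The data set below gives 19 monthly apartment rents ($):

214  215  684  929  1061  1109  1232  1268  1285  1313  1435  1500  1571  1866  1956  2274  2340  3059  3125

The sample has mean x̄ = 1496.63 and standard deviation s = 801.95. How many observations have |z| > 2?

1

Cutoffs: x̄ ± 2s = [-107.27, 3100.53].
Outside the cutoffs: 3125.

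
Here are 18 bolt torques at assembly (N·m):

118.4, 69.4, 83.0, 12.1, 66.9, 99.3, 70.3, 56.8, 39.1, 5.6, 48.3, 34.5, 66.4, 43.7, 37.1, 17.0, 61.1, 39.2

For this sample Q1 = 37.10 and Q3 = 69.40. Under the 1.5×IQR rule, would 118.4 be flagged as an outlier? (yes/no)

IQR = Q3 − Q1 = 69.40 − 37.10 = 32.30.
Lower fence = Q1 − 1.5·IQR = 37.10 − 48.45 = -11.35.
Upper fence = Q3 + 1.5·IQR = 69.40 + 48.45 = 117.85.
118.4 lies above the upper fence.

yes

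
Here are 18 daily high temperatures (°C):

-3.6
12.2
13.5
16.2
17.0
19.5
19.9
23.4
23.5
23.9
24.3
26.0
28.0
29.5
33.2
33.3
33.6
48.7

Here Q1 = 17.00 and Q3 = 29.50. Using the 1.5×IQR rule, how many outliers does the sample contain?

2

IQR = 12.50; fences at 17.00 − 18.75 = -1.75 and 29.50 + 18.75 = 48.25.
Outside the cutoffs: -3.6, 48.7.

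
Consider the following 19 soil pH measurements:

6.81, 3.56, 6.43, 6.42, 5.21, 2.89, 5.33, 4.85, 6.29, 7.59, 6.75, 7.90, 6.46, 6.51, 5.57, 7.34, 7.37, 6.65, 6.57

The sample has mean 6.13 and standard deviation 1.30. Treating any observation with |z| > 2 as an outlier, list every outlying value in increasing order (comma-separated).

Cutoffs at x̄ ± 2s: 6.13 ± 2·1.30 = [3.53, 8.73].
2.89: z = -2.49, |z| > 2 → outlier.
Every other value lies within [3.53, 8.73].

2.89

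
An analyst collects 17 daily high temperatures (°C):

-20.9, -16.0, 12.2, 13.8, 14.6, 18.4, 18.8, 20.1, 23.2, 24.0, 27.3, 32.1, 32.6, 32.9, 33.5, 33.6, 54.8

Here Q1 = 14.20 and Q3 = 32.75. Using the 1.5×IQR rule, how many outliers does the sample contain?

IQR = 18.55; fences at 14.20 − 27.825 = -13.625 and 32.75 + 27.825 = 60.575.
Outside the cutoffs: -20.9, -16.0.

2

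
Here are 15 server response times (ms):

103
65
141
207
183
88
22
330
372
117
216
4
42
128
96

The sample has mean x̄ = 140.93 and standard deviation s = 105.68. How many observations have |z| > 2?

Cutoffs: x̄ ± 2s = [-70.43, 352.29].
Outside the cutoffs: 372.

1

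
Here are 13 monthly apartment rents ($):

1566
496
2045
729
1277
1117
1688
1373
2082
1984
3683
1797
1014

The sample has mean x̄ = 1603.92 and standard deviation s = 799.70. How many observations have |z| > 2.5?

Cutoffs: x̄ ± 2.5s = [-395.33, 3603.17].
Outside the cutoffs: 3683.

1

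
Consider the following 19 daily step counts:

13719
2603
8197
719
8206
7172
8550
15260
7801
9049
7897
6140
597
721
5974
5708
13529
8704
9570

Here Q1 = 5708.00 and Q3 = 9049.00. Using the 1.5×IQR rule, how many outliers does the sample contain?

2

IQR = 3341.00; fences at 5708.00 − 5011.50 = 696.50 and 9049.00 + 5011.50 = 14060.50.
Outside the cutoffs: 597, 15260.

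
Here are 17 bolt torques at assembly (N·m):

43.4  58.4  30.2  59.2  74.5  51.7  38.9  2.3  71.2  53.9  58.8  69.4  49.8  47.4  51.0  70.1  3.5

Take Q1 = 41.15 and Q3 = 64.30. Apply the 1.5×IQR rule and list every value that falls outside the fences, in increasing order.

IQR = Q3 − Q1 = 64.30 − 41.15 = 23.15.
Lower fence = Q1 − 1.5·IQR = 41.15 − 34.725 = 6.425.
Upper fence = Q3 + 1.5·IQR = 64.30 + 34.725 = 99.025.
2.3 < 6.425 → outlier.
3.5 < 6.425 → outlier.
All remaining values lie within [6.425, 99.025].

2.3, 3.5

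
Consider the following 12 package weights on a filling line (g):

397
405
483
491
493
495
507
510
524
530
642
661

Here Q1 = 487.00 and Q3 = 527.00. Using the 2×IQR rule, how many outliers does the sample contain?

4

IQR = 40.00; fences at 487.00 − 80.00 = 407.00 and 527.00 + 80.00 = 607.00.
Outside the cutoffs: 397, 405, 642, 661.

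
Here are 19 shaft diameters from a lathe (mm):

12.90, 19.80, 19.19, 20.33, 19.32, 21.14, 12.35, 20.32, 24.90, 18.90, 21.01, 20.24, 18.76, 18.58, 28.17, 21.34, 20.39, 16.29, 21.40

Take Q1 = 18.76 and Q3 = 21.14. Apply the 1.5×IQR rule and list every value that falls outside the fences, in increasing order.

IQR = Q3 − Q1 = 21.14 − 18.76 = 2.38.
Lower fence = Q1 − 1.5·IQR = 18.76 − 3.57 = 15.19.
Upper fence = Q3 + 1.5·IQR = 21.14 + 3.57 = 24.71.
12.35 < 15.19 → outlier.
12.90 < 15.19 → outlier.
24.90 > 24.71 → outlier.
28.17 > 24.71 → outlier.
All remaining values lie within [15.19, 24.71].

12.35, 12.90, 24.90, 28.17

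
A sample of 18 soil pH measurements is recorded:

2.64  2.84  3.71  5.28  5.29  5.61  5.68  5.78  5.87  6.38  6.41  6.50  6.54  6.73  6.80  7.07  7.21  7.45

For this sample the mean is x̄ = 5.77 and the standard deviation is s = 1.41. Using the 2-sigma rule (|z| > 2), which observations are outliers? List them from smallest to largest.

2.64, 2.84

Cutoffs at x̄ ± 2s: 5.77 ± 2·1.41 = [2.95, 8.59].
2.64: z = -2.22, |z| > 2 → outlier.
2.84: z = -2.08, |z| > 2 → outlier.
Every other value lies within [2.95, 8.59].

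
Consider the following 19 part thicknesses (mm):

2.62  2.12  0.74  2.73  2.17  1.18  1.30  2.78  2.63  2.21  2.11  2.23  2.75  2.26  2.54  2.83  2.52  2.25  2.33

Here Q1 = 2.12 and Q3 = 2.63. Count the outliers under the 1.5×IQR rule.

3

IQR = 0.51; fences at 2.12 − 0.765 = 1.355 and 2.63 + 0.765 = 3.395.
Outside the cutoffs: 0.74, 1.18, 1.30.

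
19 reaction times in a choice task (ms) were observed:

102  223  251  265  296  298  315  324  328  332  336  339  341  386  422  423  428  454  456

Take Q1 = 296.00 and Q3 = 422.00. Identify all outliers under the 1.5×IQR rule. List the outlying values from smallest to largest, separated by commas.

102

IQR = Q3 − Q1 = 422.00 − 296.00 = 126.00.
Lower fence = Q1 − 1.5·IQR = 296.00 − 189.00 = 107.00.
Upper fence = Q3 + 1.5·IQR = 422.00 + 189.00 = 611.00.
102 < 107.00 → outlier.
All remaining values lie within [107.00, 611.00].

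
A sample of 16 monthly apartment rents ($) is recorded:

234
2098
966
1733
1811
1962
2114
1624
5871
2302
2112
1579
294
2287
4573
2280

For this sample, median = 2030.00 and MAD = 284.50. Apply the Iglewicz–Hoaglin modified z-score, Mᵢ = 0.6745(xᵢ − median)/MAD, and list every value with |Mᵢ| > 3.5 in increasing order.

|Mᵢ| > 3.5 ⇔ |xᵢ − 2030.00| > 3.5·284.50/0.6745 = 1476.28.
So outliers lie outside [553.72, 3506.28].
234: M = -4.26 → outlier.
294: M = -4.12 → outlier.
4573: M = 6.03 → outlier.
5871: M = 9.11 → outlier.

234, 294, 4573, 5871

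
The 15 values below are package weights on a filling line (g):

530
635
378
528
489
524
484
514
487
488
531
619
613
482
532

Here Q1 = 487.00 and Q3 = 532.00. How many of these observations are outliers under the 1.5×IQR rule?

4

IQR = 45.00; fences at 487.00 − 67.50 = 419.50 and 532.00 + 67.50 = 599.50.
Outside the cutoffs: 378, 613, 619, 635.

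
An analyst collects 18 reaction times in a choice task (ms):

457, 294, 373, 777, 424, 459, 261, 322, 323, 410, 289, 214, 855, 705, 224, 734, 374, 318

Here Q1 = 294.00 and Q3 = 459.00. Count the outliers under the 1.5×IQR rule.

3

IQR = 165.00; fences at 294.00 − 247.50 = 46.50 and 459.00 + 247.50 = 706.50.
Outside the cutoffs: 734, 777, 855.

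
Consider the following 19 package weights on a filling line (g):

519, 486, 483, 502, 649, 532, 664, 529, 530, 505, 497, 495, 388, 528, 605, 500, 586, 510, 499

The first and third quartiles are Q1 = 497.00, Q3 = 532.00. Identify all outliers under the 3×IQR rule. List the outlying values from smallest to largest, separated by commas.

IQR = Q3 − Q1 = 532.00 − 497.00 = 35.00.
Lower fence = Q1 − 3·IQR = 497.00 − 105.00 = 392.00.
Upper fence = Q3 + 3·IQR = 532.00 + 105.00 = 637.00.
388 < 392.00 → outlier.
649 > 637.00 → outlier.
664 > 637.00 → outlier.
All remaining values lie within [392.00, 637.00].

388, 649, 664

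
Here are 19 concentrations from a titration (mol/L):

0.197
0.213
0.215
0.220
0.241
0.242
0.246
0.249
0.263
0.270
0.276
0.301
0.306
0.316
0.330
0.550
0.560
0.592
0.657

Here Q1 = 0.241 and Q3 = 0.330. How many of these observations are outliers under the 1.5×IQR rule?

4

IQR = 0.089; fences at 0.241 − 0.1335 = 0.1075 and 0.330 + 0.1335 = 0.4635.
Outside the cutoffs: 0.550, 0.560, 0.592, 0.657.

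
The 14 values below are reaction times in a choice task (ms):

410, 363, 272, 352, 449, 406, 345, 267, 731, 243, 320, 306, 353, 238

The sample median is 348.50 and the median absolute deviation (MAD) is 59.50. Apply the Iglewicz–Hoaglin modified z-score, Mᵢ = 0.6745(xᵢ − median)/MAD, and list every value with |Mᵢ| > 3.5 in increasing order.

|Mᵢ| > 3.5 ⇔ |xᵢ − 348.50| > 3.5·59.50/0.6745 = 308.75.
So outliers lie outside [39.75, 657.25].
731: M = 4.34 → outlier.

731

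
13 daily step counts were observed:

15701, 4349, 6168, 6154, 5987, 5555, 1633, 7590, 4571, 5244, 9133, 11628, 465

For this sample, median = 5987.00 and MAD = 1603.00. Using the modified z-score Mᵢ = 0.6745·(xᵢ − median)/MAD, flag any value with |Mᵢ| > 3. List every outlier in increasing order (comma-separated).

15701

|Mᵢ| > 3 ⇔ |xᵢ − 5987.00| > 3·1603.00/0.6745 = 7129.73.
So outliers lie outside [-1142.73, 13116.73].
15701: M = 4.09 → outlier.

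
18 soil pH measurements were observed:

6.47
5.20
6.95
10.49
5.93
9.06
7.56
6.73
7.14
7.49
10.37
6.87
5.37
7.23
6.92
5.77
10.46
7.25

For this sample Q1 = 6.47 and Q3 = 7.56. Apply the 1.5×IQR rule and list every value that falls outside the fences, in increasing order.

IQR = Q3 − Q1 = 7.56 − 6.47 = 1.09.
Lower fence = Q1 − 1.5·IQR = 6.47 − 1.635 = 4.835.
Upper fence = Q3 + 1.5·IQR = 7.56 + 1.635 = 9.195.
10.37 > 9.195 → outlier.
10.46 > 9.195 → outlier.
10.49 > 9.195 → outlier.
All remaining values lie within [4.835, 9.195].

10.37, 10.46, 10.49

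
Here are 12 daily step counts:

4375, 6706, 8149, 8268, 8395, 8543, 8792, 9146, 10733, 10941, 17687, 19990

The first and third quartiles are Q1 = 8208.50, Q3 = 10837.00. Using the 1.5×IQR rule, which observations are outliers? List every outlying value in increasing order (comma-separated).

IQR = Q3 − Q1 = 10837.00 − 8208.50 = 2628.50.
Lower fence = Q1 − 1.5·IQR = 8208.50 − 3942.75 = 4265.75.
Upper fence = Q3 + 1.5·IQR = 10837.00 + 3942.75 = 14779.75.
17687 > 14779.75 → outlier.
19990 > 14779.75 → outlier.
All remaining values lie within [4265.75, 14779.75].

17687, 19990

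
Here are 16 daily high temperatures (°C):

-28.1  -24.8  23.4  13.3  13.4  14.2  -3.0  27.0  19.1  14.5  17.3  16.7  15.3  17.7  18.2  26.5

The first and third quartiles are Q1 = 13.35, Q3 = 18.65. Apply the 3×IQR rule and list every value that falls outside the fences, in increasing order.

-28.1, -24.8, -3.0

IQR = Q3 − Q1 = 18.65 − 13.35 = 5.30.
Lower fence = Q1 − 3·IQR = 13.35 − 15.90 = -2.55.
Upper fence = Q3 + 3·IQR = 18.65 + 15.90 = 34.55.
-28.1 < -2.55 → outlier.
-24.8 < -2.55 → outlier.
-3.0 < -2.55 → outlier.
All remaining values lie within [-2.55, 34.55].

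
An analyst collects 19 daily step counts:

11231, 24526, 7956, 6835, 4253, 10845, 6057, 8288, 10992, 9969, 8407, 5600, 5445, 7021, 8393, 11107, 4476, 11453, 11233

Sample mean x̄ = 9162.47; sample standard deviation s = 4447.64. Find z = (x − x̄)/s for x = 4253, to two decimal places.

-1.10

z = (4253 − 9162.47) / 4447.64 = -1.10.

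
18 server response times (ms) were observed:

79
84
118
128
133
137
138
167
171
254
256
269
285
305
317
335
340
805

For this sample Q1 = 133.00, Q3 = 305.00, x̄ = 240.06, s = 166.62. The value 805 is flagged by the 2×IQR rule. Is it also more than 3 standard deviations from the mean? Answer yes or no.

z = (805 − 240.06) / 166.62 = 3.39.
|z| = 3.39 > 3.

yes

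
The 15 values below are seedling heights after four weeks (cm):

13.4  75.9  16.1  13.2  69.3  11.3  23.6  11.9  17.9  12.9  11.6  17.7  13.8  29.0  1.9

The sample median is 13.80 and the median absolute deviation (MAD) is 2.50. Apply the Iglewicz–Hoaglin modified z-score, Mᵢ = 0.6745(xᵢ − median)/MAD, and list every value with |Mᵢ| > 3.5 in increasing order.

29.0, 69.3, 75.9

|Mᵢ| > 3.5 ⇔ |xᵢ − 13.80| > 3.5·2.50/0.6745 = 12.97.
So outliers lie outside [0.83, 26.77].
29.0: M = 4.10 → outlier.
69.3: M = 14.97 → outlier.
75.9: M = 16.75 → outlier.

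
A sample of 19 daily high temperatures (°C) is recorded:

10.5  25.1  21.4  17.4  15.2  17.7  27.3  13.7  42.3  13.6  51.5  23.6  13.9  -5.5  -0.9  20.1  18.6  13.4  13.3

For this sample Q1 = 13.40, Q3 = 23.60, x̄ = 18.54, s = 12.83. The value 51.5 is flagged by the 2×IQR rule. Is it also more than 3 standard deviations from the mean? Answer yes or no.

z = (51.5 − 18.54) / 12.83 = 2.57.
|z| = 2.57 ≤ 3.

no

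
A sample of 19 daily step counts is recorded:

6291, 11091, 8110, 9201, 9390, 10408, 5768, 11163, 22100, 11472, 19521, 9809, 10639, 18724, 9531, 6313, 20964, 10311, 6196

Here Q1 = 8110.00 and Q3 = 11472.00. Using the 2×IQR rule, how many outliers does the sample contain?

4

IQR = 3362.00; fences at 8110.00 − 6724.00 = 1386.00 and 11472.00 + 6724.00 = 18196.00.
Outside the cutoffs: 18724, 19521, 20964, 22100.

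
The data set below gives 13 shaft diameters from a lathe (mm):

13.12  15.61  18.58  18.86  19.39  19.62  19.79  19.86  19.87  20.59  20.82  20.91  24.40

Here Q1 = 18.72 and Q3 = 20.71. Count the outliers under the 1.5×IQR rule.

3

IQR = 1.99; fences at 18.72 − 2.985 = 15.735 and 20.71 + 2.985 = 23.695.
Outside the cutoffs: 13.12, 15.61, 24.40.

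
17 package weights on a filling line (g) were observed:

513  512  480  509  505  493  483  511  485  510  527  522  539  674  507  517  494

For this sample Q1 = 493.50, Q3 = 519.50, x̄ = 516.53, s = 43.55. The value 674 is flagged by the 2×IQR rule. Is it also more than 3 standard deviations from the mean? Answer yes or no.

yes

z = (674 − 516.53) / 43.55 = 3.62.
|z| = 3.62 > 3.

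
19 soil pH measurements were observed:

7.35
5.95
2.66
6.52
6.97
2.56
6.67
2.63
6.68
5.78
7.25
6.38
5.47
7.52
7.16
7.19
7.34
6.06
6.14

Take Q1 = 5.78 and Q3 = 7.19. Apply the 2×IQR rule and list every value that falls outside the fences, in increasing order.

IQR = Q3 − Q1 = 7.19 − 5.78 = 1.41.
Lower fence = Q1 − 2·IQR = 5.78 − 2.82 = 2.96.
Upper fence = Q3 + 2·IQR = 7.19 + 2.82 = 10.01.
2.56 < 2.96 → outlier.
2.63 < 2.96 → outlier.
2.66 < 2.96 → outlier.
All remaining values lie within [2.96, 10.01].

2.56, 2.63, 2.66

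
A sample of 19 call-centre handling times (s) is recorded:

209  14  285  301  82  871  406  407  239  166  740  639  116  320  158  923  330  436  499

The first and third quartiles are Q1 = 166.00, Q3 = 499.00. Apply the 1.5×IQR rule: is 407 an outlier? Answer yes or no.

no

IQR = Q3 − Q1 = 499.00 − 166.00 = 333.00.
Lower fence = Q1 − 1.5·IQR = 166.00 − 499.50 = -333.50.
Upper fence = Q3 + 1.5·IQR = 499.00 + 499.50 = 998.50.
407 lies within [-333.50, 998.50].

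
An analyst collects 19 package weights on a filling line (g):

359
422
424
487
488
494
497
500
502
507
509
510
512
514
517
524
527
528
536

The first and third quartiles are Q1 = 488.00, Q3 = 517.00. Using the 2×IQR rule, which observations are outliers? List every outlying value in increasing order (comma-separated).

IQR = Q3 − Q1 = 517.00 − 488.00 = 29.00.
Lower fence = Q1 − 2·IQR = 488.00 − 58.00 = 430.00.
Upper fence = Q3 + 2·IQR = 517.00 + 58.00 = 575.00.
359 < 430.00 → outlier.
422 < 430.00 → outlier.
424 < 430.00 → outlier.
All remaining values lie within [430.00, 575.00].

359, 422, 424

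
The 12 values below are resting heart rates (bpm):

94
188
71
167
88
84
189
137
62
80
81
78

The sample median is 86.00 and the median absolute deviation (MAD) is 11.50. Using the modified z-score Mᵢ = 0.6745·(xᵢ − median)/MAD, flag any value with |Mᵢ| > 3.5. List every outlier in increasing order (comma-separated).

167, 188, 189

|Mᵢ| > 3.5 ⇔ |xᵢ − 86.00| > 3.5·11.50/0.6745 = 59.67.
So outliers lie outside [26.33, 145.67].
167: M = 4.75 → outlier.
188: M = 5.98 → outlier.
189: M = 6.04 → outlier.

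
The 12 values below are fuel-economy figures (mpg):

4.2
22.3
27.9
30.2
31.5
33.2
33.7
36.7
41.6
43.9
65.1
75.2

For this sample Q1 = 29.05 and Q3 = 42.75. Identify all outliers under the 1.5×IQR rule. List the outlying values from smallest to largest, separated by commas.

IQR = Q3 − Q1 = 42.75 − 29.05 = 13.70.
Lower fence = Q1 − 1.5·IQR = 29.05 − 20.55 = 8.50.
Upper fence = Q3 + 1.5·IQR = 42.75 + 20.55 = 63.30.
4.2 < 8.50 → outlier.
65.1 > 63.30 → outlier.
75.2 > 63.30 → outlier.
All remaining values lie within [8.50, 63.30].

4.2, 65.1, 75.2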